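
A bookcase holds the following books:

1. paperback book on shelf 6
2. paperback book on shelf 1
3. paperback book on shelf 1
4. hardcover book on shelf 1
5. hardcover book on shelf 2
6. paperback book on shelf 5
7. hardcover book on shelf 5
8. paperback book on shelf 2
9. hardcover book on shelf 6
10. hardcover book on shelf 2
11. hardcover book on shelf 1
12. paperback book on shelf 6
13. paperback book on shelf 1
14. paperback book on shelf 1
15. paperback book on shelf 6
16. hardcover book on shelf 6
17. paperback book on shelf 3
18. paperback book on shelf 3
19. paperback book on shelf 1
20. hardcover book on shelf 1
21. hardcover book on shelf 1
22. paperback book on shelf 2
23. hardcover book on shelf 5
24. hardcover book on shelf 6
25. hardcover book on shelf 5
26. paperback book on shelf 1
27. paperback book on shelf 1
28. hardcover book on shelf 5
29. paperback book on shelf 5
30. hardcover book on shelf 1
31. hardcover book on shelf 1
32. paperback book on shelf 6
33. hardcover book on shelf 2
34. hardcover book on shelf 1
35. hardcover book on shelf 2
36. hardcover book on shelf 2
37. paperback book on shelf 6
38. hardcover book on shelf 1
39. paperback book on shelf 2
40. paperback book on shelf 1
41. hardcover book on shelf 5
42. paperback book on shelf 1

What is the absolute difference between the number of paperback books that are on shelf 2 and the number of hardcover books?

paperback books on shelf 2: 3. hardcover books: 21.
|3 − 21| = 21 − 3 = 18.

18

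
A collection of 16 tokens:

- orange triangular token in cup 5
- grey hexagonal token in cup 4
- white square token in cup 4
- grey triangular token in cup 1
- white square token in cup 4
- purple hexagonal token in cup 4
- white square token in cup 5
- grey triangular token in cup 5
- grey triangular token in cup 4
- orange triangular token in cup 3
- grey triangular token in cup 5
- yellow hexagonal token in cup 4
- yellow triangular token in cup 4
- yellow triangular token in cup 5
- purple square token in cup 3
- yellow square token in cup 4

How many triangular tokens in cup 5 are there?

4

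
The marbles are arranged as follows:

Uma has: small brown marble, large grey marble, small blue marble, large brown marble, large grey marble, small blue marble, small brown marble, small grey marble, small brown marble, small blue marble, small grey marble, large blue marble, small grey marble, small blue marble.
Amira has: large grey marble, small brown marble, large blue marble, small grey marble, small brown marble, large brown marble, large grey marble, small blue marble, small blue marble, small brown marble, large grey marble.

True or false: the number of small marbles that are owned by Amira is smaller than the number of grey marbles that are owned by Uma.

|small marbles owned by Amira| = 6.
|grey marbles owned by Uma| = 5.
The claim requires 6 < 5, which does not hold.

False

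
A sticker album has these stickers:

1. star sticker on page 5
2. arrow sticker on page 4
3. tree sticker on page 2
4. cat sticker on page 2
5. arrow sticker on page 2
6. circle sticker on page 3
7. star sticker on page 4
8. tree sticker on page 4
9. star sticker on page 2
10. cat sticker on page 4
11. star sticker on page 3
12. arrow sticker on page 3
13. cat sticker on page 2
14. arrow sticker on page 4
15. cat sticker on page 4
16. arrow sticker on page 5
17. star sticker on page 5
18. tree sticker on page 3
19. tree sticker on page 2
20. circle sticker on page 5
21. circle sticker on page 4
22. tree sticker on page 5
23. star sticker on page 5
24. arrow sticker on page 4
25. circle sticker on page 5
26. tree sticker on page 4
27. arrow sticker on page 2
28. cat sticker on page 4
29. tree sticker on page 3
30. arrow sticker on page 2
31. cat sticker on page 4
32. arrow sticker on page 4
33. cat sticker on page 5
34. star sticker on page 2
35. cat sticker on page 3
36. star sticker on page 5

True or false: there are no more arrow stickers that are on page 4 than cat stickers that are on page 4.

|arrow stickers on page 4| = 4.
|cat stickers on page 4| = 4.
The claim requires 4 ≤ 4, which holds.

True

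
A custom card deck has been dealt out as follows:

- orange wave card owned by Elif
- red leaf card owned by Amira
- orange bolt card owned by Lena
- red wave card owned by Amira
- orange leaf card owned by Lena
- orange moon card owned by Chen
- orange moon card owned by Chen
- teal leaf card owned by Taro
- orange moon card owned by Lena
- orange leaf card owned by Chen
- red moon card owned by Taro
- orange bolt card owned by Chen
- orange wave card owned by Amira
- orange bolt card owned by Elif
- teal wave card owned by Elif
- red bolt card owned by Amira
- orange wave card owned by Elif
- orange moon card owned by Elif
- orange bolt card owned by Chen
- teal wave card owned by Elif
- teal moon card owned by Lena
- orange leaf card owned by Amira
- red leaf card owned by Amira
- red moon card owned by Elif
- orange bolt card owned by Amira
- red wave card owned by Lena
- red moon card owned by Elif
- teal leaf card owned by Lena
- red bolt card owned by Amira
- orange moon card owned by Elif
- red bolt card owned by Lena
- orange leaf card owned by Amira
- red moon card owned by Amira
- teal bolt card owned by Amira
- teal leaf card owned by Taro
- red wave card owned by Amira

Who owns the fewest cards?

Counts by player: Amira→12, Elif→9, Lena→7, Chen→5, Taro→3.
The minimum is 3, held uniquely by Taro.

Taro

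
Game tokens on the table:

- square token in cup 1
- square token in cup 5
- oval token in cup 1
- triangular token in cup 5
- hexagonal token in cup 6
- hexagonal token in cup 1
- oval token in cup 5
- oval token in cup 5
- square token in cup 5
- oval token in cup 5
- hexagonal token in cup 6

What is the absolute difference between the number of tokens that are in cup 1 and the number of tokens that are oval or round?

tokens in cup 1: 3. tokens that are oval or round: 4.
|3 − 4| = 4 − 3 = 1.

1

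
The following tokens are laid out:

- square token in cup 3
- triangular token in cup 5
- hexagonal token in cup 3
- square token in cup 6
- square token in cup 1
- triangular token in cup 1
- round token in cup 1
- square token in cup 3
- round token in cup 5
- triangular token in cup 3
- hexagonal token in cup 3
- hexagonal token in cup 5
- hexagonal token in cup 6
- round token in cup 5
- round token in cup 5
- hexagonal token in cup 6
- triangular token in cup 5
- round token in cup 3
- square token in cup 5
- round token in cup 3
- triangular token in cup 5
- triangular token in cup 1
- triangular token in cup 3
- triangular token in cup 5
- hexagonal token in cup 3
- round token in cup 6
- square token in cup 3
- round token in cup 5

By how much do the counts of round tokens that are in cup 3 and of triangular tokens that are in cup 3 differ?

round tokens in cup 3: 2. triangular tokens in cup 3: 2.
|2 − 2| = 2 − 2 = 0.

0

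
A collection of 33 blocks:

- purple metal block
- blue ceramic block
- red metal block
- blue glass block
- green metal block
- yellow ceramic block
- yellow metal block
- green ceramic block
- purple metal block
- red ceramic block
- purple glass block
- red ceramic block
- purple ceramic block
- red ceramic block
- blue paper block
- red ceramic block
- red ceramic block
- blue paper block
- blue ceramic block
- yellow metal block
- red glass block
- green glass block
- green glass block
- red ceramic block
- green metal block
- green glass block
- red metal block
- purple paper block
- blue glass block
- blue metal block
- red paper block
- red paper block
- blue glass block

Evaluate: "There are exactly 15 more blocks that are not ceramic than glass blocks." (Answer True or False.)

False

blocks that are not ceramic: 22.
glass blocks: 8.
The claim requires 22 − 8 (= 14) to equal 15, which does not hold.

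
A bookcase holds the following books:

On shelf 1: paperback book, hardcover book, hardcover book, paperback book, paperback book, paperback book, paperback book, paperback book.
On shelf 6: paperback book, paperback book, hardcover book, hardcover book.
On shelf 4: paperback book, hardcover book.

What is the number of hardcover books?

5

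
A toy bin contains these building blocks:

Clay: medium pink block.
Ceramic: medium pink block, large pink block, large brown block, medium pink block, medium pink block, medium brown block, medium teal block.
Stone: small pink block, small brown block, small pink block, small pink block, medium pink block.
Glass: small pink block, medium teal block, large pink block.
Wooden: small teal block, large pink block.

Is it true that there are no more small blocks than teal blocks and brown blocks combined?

small blocks: 6.
teal blocks: 3; brown blocks: 3; combined: 3 + 3 = 6.
The claim requires 6 ≤ 6, which holds.

True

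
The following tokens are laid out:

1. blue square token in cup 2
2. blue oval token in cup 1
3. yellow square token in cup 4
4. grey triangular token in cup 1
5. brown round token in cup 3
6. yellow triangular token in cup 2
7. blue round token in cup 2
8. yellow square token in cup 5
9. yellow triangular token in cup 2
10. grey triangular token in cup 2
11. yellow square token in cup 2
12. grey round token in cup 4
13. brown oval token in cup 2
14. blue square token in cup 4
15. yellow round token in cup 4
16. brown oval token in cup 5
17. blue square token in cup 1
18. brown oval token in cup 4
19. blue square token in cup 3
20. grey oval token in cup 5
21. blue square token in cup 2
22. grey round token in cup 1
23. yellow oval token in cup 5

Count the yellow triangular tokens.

2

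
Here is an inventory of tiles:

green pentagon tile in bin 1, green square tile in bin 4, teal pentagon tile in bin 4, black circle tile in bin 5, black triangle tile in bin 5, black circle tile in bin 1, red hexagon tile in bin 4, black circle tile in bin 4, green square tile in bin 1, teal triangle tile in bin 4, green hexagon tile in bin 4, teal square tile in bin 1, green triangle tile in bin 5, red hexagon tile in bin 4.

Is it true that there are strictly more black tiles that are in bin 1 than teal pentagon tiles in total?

black tiles in bin 1: 1.
teal pentagon tiles: 1.
The claim requires 1 > 1, which does not hold.

False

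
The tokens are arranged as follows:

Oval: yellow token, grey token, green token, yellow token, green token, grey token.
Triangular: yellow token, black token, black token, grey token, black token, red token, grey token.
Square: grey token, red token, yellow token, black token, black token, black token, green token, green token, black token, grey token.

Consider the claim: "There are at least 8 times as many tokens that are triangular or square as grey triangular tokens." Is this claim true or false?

tokens that are triangular or square: 17.
grey triangular tokens: 2.
The claim requires 17 ≥ 8 × 2 = 16, which holds.

True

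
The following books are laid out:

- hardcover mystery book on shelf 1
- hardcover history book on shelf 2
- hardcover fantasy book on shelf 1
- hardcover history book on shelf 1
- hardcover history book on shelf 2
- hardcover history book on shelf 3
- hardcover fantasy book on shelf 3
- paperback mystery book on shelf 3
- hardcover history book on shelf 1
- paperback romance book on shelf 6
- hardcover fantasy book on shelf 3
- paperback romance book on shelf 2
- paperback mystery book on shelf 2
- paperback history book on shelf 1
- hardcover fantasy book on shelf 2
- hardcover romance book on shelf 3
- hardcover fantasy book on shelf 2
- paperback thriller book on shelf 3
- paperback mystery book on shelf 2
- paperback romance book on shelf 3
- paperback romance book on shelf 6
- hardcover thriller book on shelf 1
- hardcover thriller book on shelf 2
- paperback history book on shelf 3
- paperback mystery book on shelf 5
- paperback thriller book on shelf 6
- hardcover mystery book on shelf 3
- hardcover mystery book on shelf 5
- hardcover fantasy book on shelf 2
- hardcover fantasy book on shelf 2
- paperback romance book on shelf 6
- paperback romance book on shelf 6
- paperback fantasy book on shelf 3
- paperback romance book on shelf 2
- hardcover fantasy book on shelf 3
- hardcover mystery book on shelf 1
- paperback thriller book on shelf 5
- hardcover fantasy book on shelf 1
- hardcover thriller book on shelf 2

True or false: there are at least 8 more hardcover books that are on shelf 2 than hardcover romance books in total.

There are 8 hardcover books on shelf 2.
There is 1 hardcover romance book.
The claim requires 8 − 1 = 7 ≥ 8, which does not hold.

False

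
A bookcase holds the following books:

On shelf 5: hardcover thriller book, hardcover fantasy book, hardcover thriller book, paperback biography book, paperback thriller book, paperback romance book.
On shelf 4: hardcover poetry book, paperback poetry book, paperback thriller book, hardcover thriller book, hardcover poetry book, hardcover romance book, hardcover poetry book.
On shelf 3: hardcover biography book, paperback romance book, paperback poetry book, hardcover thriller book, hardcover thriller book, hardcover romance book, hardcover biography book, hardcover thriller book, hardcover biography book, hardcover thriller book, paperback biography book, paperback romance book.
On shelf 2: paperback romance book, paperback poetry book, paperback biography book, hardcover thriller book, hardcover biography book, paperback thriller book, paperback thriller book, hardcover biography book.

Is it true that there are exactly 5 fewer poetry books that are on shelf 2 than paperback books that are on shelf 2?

poetry books on shelf 2: 1.
paperback books on shelf 2: 5.
The claim requires 5 − 1 (= 4) to equal 5, which does not hold.

False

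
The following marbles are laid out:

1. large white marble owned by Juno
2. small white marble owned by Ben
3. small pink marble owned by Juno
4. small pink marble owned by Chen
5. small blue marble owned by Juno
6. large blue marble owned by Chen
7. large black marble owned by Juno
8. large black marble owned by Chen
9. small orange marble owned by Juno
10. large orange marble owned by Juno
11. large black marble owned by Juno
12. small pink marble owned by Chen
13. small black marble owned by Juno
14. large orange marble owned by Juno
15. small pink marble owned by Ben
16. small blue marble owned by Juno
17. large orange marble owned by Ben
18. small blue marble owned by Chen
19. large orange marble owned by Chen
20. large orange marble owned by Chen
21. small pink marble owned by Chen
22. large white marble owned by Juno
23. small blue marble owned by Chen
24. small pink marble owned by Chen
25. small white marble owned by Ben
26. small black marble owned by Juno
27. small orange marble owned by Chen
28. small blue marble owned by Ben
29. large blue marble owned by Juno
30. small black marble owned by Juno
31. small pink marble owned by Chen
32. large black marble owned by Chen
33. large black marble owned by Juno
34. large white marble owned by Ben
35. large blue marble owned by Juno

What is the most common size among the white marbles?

Counts by size (restricted to white marbles): large 3, small 2.
The maximum is 3, held uniquely by large.

large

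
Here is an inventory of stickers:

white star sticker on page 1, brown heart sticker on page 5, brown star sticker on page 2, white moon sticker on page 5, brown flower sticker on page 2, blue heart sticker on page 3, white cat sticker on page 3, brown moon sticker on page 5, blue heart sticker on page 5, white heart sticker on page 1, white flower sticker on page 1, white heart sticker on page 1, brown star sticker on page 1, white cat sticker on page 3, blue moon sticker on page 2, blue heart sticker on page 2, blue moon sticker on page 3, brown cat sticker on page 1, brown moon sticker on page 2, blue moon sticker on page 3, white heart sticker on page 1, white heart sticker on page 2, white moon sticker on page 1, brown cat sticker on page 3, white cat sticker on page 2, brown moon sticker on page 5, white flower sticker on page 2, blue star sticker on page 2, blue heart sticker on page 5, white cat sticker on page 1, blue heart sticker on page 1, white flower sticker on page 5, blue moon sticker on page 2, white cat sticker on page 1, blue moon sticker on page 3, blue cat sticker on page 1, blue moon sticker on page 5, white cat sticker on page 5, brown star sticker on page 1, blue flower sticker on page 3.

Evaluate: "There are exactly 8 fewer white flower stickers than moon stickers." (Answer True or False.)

white flower stickers: 3.
moon stickers: 11.
The claim requires 11 − 3 (= 8) to equal 8, which holds.

True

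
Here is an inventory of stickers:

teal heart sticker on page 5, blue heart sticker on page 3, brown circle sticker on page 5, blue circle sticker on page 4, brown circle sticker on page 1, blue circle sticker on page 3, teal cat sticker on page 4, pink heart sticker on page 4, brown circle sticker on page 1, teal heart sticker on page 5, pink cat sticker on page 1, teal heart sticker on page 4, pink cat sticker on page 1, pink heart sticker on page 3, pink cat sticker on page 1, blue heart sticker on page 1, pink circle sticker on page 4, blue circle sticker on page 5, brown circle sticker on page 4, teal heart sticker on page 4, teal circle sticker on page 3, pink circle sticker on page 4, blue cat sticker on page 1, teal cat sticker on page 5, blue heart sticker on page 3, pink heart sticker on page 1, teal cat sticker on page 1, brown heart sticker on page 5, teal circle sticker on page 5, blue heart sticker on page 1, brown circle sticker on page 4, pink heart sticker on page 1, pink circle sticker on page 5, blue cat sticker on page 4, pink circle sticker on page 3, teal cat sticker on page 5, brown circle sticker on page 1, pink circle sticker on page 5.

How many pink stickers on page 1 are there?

5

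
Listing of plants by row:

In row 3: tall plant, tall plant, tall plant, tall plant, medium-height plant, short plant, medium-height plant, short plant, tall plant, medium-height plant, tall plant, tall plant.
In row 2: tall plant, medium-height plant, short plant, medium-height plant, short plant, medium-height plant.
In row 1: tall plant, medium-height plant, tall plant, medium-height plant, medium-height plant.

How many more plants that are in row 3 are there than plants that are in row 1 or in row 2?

plants in row 3: 12.
plants in row 1 or in row 2: 11.
12 − 11 = 1.

1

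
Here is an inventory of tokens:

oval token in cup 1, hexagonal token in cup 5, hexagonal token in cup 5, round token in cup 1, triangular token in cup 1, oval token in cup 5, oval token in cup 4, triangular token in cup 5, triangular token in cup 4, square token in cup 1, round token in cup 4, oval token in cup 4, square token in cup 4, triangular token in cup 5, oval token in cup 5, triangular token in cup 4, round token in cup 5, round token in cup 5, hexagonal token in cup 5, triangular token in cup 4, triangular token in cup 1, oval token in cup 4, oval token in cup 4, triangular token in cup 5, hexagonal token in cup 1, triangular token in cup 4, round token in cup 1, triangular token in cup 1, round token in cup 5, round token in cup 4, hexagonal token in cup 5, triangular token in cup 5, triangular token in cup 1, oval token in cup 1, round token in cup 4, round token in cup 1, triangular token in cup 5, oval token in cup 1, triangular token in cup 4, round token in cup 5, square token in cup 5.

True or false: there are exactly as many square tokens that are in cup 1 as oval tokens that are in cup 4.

False

square tokens in cup 1: 1.
oval tokens in cup 4: 4.
The claim requires 1 = 4, which does not hold.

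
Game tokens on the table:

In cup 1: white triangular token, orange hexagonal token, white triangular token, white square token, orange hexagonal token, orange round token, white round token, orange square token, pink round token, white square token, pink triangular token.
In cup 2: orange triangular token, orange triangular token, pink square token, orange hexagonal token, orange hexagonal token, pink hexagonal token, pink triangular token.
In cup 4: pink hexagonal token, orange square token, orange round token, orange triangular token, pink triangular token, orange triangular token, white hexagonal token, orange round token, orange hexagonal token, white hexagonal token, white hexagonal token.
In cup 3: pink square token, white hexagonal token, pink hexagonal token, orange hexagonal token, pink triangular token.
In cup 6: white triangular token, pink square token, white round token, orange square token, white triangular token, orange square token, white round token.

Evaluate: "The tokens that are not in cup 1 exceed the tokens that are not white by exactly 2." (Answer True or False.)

True

tokens that are not in cup 1: 30.
tokens that are not white: 28.
The claim requires 30 − 28 (= 2) to equal 2, which holds.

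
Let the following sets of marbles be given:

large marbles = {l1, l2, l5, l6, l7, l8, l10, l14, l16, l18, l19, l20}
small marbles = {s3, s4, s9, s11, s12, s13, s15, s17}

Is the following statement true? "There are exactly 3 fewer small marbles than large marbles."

|small marbles| = 8.
|large marbles| = 12.
The claim requires 12 − 8 (= 4) to equal 3, which does not hold.

False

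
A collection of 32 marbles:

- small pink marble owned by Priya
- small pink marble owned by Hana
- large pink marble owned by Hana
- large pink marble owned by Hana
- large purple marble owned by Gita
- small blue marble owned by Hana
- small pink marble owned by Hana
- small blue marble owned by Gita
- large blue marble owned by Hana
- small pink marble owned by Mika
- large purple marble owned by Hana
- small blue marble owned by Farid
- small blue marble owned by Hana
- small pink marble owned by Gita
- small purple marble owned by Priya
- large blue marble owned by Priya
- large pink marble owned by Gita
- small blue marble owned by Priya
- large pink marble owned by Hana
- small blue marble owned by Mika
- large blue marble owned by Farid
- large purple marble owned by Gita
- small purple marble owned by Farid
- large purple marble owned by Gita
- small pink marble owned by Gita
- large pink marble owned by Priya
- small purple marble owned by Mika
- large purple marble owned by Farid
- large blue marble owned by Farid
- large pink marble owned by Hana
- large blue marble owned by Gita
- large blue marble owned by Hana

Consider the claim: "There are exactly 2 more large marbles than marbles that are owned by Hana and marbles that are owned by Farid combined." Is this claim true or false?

False

There are 17 large marbles.
marbles owned by Hana: 11; marbles owned by Farid: 5; combined: 11 + 5 = 16.
The claim requires 17 − 16 (= 1) to equal 2, which does not hold.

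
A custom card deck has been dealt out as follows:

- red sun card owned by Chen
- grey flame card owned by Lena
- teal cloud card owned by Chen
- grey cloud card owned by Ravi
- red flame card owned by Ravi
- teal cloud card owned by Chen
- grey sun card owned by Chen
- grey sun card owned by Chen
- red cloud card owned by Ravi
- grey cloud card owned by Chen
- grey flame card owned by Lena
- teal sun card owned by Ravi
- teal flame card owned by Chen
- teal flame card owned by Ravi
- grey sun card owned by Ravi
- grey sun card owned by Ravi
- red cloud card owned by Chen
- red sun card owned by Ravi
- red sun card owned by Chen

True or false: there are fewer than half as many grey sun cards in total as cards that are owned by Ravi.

False

There are 4 grey sun cards.
Count of cards owned by Ravi: 8.
The claim requires 2 × 4 = 8 < 8, which does not hold.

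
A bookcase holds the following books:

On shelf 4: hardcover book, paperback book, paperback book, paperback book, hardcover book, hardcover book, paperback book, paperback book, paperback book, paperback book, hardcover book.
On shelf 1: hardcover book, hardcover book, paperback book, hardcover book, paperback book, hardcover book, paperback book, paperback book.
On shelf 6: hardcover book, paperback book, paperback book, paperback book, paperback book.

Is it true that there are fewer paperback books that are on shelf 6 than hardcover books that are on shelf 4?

There are 4 paperback books on shelf 6.
There are 4 hardcover books on shelf 4.
The claim requires 4 < 4, which does not hold.

False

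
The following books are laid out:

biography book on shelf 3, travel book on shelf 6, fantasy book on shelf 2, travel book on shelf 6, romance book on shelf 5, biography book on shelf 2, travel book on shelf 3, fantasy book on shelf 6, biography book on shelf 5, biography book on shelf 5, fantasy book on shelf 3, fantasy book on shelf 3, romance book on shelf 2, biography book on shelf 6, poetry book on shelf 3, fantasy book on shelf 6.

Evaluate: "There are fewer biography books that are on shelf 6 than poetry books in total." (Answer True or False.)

biography books on shelf 6: 1.
poetry books: 1.
The claim requires 1 < 1, which does not hold.

False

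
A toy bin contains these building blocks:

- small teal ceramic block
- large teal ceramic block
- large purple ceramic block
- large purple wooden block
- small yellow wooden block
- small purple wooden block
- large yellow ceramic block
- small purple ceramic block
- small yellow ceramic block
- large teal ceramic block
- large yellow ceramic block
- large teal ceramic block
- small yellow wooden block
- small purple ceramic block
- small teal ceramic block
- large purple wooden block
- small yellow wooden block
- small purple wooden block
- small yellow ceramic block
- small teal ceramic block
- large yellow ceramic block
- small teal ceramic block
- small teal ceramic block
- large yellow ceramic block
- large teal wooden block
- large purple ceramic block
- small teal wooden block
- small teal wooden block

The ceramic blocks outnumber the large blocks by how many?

6

ceramic blocks: 18.
large blocks: 12.
18 − 12 = 6.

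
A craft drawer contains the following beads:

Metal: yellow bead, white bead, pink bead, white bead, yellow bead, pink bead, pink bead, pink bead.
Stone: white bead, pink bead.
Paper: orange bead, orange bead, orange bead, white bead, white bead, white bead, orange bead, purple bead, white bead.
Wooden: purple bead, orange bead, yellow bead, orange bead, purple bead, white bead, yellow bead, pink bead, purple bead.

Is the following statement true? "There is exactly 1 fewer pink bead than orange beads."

|pink beads| = 6.
|orange beads| = 6.
The claim requires 6 − 6 (= 0) to equal 1, which does not hold.

False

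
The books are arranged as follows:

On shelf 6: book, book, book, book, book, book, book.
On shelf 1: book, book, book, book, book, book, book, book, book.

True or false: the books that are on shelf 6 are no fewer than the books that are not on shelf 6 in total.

False

There are 7 books on shelf 6.
There are 9 books that are not on shelf 6.
The claim requires 7 ≥ 9, which does not hold.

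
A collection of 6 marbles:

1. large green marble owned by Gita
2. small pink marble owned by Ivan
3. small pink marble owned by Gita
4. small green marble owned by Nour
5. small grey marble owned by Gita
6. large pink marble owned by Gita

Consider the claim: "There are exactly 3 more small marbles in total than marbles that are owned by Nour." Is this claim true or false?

There are 4 small marbles.
Count of marbles owned by Nour: 1.
The claim requires 4 − 1 (= 3) to equal 3, which holds.

True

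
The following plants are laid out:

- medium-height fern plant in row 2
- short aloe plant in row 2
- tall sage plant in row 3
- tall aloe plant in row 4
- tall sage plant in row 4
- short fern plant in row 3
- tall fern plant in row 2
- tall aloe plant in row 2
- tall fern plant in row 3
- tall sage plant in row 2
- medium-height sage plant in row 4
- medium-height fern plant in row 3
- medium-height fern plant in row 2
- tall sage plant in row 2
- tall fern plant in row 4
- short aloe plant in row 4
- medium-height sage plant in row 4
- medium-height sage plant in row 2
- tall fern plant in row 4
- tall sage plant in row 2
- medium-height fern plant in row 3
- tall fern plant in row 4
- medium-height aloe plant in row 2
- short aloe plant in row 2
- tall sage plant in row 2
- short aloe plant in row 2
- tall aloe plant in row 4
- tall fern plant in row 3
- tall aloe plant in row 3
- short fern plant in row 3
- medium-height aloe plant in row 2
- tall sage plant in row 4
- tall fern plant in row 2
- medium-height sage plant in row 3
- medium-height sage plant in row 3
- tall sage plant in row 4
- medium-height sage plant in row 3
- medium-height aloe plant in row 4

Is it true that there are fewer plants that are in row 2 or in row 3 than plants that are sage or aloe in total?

False

There are 26 plants in row 2 or in row 3.
There are 25 plants that are sage or aloe.
The claim requires 26 < 25, which does not hold.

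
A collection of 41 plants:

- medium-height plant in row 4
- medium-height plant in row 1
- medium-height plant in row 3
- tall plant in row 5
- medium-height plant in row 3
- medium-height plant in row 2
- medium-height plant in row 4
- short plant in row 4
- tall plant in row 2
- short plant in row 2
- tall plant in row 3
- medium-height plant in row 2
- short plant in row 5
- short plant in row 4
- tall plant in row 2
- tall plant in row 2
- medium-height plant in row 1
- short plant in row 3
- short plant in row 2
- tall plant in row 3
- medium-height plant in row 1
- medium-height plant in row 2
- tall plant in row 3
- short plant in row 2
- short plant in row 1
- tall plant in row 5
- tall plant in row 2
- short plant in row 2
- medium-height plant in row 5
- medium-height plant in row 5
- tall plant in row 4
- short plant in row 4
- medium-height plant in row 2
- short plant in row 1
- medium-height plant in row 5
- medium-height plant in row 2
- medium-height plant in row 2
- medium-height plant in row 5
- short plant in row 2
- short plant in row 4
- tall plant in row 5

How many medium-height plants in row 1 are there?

3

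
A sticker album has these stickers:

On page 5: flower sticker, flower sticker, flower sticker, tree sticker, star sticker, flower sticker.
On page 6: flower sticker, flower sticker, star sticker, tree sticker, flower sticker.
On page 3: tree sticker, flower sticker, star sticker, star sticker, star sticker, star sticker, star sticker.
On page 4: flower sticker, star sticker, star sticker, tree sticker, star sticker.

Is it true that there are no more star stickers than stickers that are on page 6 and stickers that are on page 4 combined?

True

|star stickers| = 10.
stickers on page 6: 5; stickers on page 4: 5; combined: 5 + 5 = 10.
The claim requires 10 ≤ 10, which holds.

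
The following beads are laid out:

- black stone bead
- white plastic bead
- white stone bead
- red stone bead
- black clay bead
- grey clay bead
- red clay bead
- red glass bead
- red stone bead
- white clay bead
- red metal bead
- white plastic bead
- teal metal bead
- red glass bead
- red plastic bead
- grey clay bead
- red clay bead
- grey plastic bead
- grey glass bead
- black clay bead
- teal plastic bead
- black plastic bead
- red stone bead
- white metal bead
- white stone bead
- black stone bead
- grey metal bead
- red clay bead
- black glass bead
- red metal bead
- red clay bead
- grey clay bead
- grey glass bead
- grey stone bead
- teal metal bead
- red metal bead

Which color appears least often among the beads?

teal

Counts by color: red 13, grey 8, white 6, black 6, teal 3.
The minimum is 3, held uniquely by teal.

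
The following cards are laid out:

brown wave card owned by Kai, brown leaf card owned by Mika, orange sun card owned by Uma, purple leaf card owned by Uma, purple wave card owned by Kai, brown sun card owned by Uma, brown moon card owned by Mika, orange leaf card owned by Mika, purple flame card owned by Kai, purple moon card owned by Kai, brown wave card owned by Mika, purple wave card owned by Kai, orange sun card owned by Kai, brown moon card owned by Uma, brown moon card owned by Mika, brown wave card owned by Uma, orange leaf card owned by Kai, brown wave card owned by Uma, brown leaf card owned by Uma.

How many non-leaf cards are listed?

Total cards: 19; with the excluded value: 5; remaining 19 − 5 = 14.

14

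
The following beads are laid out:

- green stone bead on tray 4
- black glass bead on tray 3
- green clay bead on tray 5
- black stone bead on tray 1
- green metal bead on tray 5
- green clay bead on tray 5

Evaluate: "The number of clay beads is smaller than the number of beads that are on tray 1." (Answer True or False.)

False

clay beads: 2.
beads on tray 1: 1.
The claim requires 2 < 1, which does not hold.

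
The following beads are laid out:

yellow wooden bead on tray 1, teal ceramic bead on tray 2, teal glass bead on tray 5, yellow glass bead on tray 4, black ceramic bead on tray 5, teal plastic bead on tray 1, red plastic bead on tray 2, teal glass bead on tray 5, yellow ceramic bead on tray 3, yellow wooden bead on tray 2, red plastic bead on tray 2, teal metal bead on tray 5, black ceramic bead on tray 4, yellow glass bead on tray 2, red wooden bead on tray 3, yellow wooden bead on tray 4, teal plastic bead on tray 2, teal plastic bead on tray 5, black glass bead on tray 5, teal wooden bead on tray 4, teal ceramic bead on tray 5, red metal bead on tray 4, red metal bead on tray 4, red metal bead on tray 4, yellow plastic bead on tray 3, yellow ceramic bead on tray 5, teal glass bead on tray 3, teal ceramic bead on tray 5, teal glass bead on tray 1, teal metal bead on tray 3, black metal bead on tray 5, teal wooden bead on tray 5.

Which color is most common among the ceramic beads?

Counts by color (restricted to ceramic beads): teal 3, yellow 2, black 2.
The maximum is 3, held uniquely by teal.

teal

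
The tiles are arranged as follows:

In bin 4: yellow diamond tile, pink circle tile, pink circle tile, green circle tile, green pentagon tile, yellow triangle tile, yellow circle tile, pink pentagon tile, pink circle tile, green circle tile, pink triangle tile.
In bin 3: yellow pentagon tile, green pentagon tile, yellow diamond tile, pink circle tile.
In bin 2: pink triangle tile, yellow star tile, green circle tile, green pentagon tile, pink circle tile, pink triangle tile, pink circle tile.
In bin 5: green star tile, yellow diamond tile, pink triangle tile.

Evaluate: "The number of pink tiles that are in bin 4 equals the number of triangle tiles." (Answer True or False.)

pink tiles in bin 4: 5.
triangle tiles: 5.
The claim requires 5 = 5, which holds.

True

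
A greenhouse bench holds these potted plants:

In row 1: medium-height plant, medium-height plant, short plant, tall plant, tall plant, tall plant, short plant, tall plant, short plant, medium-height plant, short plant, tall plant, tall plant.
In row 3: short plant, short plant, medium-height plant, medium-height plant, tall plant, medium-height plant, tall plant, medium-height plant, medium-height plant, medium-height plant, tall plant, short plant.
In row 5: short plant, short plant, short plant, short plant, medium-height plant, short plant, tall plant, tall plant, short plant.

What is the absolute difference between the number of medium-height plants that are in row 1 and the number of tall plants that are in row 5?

1

medium-height plants in row 1: 3. tall plants in row 5: 2.
|3 − 2| = 3 − 2 = 1.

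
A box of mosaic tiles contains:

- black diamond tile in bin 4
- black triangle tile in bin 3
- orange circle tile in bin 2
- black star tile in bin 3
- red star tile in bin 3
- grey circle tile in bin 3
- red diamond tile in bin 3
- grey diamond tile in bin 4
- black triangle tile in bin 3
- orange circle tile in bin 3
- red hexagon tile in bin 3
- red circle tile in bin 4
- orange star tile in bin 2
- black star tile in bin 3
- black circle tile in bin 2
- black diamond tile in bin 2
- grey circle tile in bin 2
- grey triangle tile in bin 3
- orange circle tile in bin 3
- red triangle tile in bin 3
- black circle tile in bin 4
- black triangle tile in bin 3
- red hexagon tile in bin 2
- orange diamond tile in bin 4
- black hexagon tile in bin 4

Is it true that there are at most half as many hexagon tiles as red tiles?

True

|hexagon tiles| = 3.
|red tiles| = 6.
The claim requires 2 × 3 = 6 ≤ 6, which holds.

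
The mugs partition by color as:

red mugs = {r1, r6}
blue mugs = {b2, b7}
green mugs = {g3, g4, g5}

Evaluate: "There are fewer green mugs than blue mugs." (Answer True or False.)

False

green mugs: 3.
blue mugs: 2.
The claim requires 3 < 2, which does not hold.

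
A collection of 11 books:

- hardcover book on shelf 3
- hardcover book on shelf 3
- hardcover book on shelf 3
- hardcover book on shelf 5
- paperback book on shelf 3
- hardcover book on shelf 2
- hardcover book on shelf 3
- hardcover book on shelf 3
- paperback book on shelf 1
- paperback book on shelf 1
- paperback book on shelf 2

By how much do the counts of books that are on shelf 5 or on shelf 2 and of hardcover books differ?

books on shelf 5 or on shelf 2: 3. hardcover books: 7.
|3 − 7| = 7 − 3 = 4.

4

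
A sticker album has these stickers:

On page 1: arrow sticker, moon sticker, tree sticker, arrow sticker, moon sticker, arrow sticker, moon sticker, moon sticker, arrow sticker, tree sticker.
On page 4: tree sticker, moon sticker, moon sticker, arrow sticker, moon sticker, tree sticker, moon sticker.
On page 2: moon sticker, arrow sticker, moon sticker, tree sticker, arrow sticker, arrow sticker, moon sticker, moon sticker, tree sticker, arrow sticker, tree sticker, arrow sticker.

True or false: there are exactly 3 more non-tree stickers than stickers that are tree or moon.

True

non-tree stickers: 22.
stickers that are tree or moon: 19.
The claim requires 22 − 19 (= 3) to equal 3, which holds.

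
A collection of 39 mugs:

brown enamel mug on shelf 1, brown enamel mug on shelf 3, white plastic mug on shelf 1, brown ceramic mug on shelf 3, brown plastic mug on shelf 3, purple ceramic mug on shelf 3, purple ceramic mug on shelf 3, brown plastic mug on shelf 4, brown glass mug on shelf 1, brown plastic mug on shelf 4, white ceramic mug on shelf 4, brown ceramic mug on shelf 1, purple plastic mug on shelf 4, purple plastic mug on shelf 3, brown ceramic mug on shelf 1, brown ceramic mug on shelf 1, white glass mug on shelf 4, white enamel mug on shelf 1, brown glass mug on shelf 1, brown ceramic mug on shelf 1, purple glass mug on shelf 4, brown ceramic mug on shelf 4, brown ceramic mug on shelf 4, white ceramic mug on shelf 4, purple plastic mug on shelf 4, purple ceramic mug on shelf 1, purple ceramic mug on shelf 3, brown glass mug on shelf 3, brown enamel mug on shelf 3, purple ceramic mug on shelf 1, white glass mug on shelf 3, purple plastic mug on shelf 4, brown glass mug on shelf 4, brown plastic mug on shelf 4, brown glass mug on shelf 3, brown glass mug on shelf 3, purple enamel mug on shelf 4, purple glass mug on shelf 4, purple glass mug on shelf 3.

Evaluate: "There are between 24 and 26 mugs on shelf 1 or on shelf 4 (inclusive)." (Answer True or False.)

|mugs on shelf 1 or on shelf 4| = 26.
The claim requires 24 ≤ 26 ≤ 26, which holds.

True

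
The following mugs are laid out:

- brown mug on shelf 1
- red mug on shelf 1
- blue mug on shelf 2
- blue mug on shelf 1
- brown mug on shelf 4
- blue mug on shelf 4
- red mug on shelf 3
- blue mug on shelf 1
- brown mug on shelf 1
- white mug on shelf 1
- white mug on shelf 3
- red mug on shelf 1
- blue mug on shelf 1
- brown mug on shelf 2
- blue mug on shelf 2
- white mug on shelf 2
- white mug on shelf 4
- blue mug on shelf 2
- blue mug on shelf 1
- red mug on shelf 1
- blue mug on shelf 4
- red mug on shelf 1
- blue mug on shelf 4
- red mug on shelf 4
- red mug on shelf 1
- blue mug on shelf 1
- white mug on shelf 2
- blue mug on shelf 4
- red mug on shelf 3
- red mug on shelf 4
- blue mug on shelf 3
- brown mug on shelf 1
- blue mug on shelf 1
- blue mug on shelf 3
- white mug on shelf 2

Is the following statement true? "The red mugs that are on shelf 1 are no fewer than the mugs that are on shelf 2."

False

There are 5 red mugs on shelf 1.
There are 7 mugs on shelf 2.
The claim requires 5 ≥ 7, which does not hold.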